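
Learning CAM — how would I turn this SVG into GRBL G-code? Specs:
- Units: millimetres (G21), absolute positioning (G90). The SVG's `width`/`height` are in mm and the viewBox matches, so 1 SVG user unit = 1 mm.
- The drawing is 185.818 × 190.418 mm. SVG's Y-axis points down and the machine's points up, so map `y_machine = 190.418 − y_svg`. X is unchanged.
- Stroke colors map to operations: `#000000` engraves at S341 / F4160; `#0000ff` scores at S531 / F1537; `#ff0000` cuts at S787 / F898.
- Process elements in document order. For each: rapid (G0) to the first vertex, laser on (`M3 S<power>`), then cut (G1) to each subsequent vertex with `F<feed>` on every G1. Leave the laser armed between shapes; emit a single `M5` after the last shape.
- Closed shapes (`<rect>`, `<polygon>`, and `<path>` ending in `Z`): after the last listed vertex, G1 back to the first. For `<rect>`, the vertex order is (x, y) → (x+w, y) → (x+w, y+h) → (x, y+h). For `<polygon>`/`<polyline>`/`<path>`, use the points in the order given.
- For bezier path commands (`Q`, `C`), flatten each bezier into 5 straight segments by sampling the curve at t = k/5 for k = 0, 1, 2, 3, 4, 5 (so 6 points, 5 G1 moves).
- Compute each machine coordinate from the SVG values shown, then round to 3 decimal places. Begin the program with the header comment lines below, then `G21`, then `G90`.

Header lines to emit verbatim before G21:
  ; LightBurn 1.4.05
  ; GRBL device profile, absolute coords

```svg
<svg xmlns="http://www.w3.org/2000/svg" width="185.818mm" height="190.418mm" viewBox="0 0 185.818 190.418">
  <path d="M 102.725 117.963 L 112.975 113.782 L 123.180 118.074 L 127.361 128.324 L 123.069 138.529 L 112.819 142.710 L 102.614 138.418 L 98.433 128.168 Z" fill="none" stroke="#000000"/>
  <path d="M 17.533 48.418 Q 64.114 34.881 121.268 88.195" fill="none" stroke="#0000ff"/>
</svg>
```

; LightBurn 1.4.05
; GRBL device profile, absolute coords
G21
G90
G0 X102.725 Y72.455
M3 S341
G1 X112.975 Y76.636 F4160
G1 X123.180 Y72.344 F4160
G1 X127.361 Y62.094 F4160
G1 X123.069 Y51.889 F4160
G1 X112.819 Y47.708 F4160
G1 X102.614 Y52.000 F4160
G1 X98.433 Y62.250 F4160
G1 X102.725 Y72.455 F4160
G0 X17.533 Y142.000
M3 S531
G1 X36.588 Y144.741 F1537
G1 X56.489 Y142.133 F1537
G1 X77.236 Y134.178 F1537
G1 X98.829 Y120.875 F1537
G1 X121.268 Y102.223 F1537
M5

viewBox `0 0 185.818 190.418` with mm width/height → 1 unit = 1 mm. Flip: y_m = 190.418 − y_svg.

**Shape 1** — `<path>` regular polygon, stroke `#000000` → engrave (S341, F4160). Machine vertices: (102.725,72.455) → (112.975,76.636) → (123.180,72.344) → (127.361,62.094) → (123.069,51.889) → (112.819,47.708) → (102.614,52.000) → (98.433,62.250) → (102.725,72.455). Closed: final G1 returns to the first vertex.

**Shape 2** — `<path>` quadratic bezier, stroke `#0000ff` → score (S531, F1537). Control points (SVG): P0=(17.533,48.418), P1=(64.114,34.881), P2=(121.268,88.195); sampled at t=k/5. Machine vertices: (17.533,142.000) → (36.588,144.741) → (56.489,142.133) → (77.236,134.178) → (98.829,120.875) → (121.268,102.223). Open path.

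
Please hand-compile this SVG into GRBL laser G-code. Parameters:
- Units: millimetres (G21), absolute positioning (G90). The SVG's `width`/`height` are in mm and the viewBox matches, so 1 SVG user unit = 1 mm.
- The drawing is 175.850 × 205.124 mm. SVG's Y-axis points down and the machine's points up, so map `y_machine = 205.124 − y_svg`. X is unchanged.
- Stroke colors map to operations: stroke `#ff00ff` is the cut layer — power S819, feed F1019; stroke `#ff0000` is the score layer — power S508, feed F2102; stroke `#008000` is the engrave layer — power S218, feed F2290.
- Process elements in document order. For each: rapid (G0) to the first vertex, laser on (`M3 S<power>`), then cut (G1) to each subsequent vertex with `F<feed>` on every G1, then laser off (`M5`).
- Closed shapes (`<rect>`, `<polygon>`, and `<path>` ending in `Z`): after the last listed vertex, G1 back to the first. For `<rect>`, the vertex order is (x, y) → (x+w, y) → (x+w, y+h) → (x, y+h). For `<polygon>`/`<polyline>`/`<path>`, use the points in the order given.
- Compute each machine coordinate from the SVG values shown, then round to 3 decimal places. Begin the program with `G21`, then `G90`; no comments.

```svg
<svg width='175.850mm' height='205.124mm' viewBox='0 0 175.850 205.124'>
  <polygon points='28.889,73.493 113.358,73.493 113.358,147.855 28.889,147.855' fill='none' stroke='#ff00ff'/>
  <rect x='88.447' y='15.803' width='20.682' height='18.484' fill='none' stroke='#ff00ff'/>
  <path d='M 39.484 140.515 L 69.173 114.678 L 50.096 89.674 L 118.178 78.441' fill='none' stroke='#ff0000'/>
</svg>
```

Since the viewBox matches the mm dimensions, user units are millimetres directly. The only transform is the Y-flip y_m = 205.124 − y_svg.

Shape 1 is a rectangle drawn with `<polygon>`. Its stroke #ff00ff means cut at S819, F1019. After flipping Y the toolpath is (28.889,131.631) → (113.358,131.631) → (113.358,57.269) → (28.889,57.269) → (28.889,131.631), returning to the start.

Shape 2 is a rectangle drawn with `<rect>`. Its stroke #ff00ff means cut at S819, F1019. After flipping Y the toolpath is (88.447,189.321) → (109.129,189.321) → (109.129,170.837) → (88.447,170.837) → (88.447,189.321), returning to the start.

Shape 3 is a open polyline drawn with `<path>`. Its stroke #ff0000 means score at S508, F2102. After flipping Y the toolpath is (39.484,64.609) → (69.173,90.446) → (50.096,115.450) → (118.178,126.683).

G21
G90
G0 X28.889 Y131.631
M3 S819
G1 X113.358 Y131.631 F1019
G1 X113.358 Y57.269 F1019
G1 X28.889 Y57.269 F1019
G1 X28.889 Y131.631 F1019
M5
G0 X88.447 Y189.321
M3 S819
G1 X109.129 Y189.321 F1019
G1 X109.129 Y170.837 F1019
G1 X88.447 Y170.837 F1019
G1 X88.447 Y189.321 F1019
M5
G0 X39.484 Y64.609
M3 S508
G1 X69.173 Y90.446 F2102
G1 X50.096 Y115.450 F2102
G1 X118.178 Y126.683 F2102
M5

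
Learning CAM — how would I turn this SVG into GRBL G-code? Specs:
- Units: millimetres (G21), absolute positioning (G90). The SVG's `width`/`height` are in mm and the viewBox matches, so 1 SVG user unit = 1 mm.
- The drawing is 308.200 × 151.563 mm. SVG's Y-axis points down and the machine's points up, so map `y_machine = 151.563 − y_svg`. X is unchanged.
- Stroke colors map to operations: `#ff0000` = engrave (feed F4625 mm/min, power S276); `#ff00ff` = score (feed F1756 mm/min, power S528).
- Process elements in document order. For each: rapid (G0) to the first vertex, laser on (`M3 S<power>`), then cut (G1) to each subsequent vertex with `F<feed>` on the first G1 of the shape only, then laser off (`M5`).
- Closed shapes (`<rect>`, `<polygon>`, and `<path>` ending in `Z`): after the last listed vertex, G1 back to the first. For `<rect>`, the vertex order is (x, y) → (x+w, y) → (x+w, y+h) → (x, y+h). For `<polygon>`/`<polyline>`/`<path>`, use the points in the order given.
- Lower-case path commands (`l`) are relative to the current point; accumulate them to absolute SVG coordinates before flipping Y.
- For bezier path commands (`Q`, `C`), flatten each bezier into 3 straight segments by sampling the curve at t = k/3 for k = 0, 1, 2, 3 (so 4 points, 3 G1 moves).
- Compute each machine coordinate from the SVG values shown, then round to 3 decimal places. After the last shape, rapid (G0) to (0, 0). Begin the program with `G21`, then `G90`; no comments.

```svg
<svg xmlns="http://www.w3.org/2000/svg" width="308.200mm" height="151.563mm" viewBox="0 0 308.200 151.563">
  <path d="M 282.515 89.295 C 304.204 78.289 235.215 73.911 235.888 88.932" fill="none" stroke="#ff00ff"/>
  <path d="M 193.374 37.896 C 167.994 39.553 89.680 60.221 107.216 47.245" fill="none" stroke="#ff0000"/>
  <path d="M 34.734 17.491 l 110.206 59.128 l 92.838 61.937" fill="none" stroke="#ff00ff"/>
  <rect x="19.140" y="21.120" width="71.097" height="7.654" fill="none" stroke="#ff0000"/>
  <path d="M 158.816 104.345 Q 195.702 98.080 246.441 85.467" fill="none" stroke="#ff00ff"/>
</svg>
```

G21
G90
G0 X282.515 Y62.268
M3 S528
G1 X279.917 Y70.592 F1756
G1 X252.497 Y71.659
G1 X235.888 Y62.631
M5
G0 X193.374 Y113.667
M3 S276
G1 X155.860 Y107.623 F4625
G1 X116.119 Y100.606
G1 X107.216 Y104.318
M5
G0 X34.734 Y134.072
M3 S528
G1 X144.940 Y74.944 F1756
G1 X237.778 Y13.007
M5
G0 X19.140 Y130.443
M3 S276
G1 X90.237 Y130.443 F4625
G1 X90.237 Y122.789
G1 X19.140 Y122.789
G1 X19.140 Y130.443
M5
G0 X158.816 Y47.218
M3 S528
G1 X184.946 Y52.100 F1756
G1 X214.154 Y58.393
G1 X246.441 Y66.096
M5
G0 X0.000 Y0.000

Since the viewBox matches the mm dimensions, user units are millimetres directly. The only transform is the Y-flip y_m = 151.563 − y_svg.

Shape 1 is a cubic bezier drawn with `<path>`. Its stroke #ff00ff means score at S528, F1756. After flipping Y the toolpath is (282.515,62.268) → (279.917,70.592) → (252.497,71.659) → (235.888,62.631).

Shape 2 is a cubic bezier drawn with `<path>`. Its stroke #ff0000 means engrave at S276, F4625. After flipping Y the toolpath is (193.374,113.667) → (155.860,107.623) → (116.119,100.606) → (107.216,104.318).

Shape 3 is a open polyline drawn with `<path>`. Its stroke #ff00ff means score at S528, F1756. After flipping Y the toolpath is (34.734,134.072) → (144.940,74.944) → (237.778,13.007).

Shape 4 is a rectangle drawn with `<rect>`. Its stroke #ff0000 means engrave at S276, F4625. After flipping Y the toolpath is (19.140,130.443) → (90.237,130.443) → (90.237,122.789) → (19.140,122.789) → (19.140,130.443), returning to the start.

Shape 5 is a quadratic bezier drawn with `<path>`. Its stroke #ff00ff means score at S528, F1756. After flipping Y the toolpath is (158.816,47.218) → (184.946,52.100) → (214.154,58.393) → (246.441,66.096).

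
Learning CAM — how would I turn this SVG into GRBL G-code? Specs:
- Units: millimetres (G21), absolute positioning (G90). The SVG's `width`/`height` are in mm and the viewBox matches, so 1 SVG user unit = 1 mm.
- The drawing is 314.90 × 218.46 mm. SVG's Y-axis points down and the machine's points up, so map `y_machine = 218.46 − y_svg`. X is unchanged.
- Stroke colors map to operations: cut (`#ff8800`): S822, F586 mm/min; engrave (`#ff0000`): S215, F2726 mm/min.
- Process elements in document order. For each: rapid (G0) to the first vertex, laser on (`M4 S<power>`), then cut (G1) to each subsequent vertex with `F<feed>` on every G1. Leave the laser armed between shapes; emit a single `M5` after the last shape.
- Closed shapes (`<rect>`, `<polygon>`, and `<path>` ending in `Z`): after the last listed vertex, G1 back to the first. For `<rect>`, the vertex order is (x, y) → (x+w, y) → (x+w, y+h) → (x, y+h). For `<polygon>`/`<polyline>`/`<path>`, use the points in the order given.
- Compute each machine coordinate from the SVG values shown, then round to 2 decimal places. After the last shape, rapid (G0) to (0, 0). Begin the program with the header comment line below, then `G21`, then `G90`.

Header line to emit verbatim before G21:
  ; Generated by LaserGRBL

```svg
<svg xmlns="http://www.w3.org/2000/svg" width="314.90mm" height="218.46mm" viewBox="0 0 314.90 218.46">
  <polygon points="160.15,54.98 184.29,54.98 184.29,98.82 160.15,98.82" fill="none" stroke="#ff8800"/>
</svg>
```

viewBox `0 0 314.90 218.46` with mm width/height → 1 unit = 1 mm. Flip: y_m = 218.46 − y_svg.

**Shape 1** — `<polygon>` rectangle, stroke `#ff8800` → cut (S822, F586). Machine vertices: (160.15,163.48) → (184.29,163.48) → (184.29,119.64) → (160.15,119.64) → (160.15,163.48). Closed: final G1 returns to the first vertex.

; Generated by LaserGRBL
G21
G90
G0 X160.15 Y163.48
M4 S822
G1 X184.29 Y163.48 F586
G1 X184.29 Y119.64 F586
G1 X160.15 Y119.64 F586
G1 X160.15 Y163.48 F586
M5
G0 X0.00 Y0.00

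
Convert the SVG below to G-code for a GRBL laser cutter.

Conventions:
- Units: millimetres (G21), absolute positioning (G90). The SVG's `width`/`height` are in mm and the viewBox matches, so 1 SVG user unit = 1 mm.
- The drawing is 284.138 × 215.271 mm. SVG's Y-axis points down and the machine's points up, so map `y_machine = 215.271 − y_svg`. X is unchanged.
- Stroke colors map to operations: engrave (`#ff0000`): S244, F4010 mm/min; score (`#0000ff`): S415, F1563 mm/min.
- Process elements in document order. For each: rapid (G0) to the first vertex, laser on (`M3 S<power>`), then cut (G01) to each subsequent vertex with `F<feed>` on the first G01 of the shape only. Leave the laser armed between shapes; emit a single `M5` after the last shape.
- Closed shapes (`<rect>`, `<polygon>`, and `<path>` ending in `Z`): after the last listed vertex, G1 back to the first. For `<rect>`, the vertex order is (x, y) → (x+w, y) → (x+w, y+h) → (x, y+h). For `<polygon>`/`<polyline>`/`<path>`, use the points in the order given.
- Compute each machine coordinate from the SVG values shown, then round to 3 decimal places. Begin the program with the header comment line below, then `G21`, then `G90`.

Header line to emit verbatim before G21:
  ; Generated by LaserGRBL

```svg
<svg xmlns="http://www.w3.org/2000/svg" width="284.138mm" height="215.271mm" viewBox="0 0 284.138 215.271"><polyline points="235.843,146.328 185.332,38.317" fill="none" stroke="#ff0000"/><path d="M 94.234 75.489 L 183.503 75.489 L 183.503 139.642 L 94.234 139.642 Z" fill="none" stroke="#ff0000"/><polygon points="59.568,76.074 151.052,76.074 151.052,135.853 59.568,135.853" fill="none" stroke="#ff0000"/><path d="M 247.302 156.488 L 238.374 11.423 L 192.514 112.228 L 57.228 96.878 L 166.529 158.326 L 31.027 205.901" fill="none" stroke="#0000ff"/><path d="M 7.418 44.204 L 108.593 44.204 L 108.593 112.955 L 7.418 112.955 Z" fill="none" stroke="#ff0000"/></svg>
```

; Generated by LaserGRBL
G21
G90
G0 X235.843 Y68.943
M3 S244
G01 X185.332 Y176.954 F4010
G0 X94.234 Y139.782
M3 S244
G01 X183.503 Y139.782 F4010
G01 X183.503 Y75.629
G01 X94.234 Y75.629
G01 X94.234 Y139.782
G0 X59.568 Y139.197
M3 S244
G01 X151.052 Y139.197 F4010
G01 X151.052 Y79.418
G01 X59.568 Y79.418
G01 X59.568 Y139.197
G0 X247.302 Y58.783
M3 S415
G01 X238.374 Y203.848 F1563
G01 X192.514 Y103.043
G01 X57.228 Y118.393
G01 X166.529 Y56.945
G01 X31.027 Y9.370
G0 X7.418 Y171.067
M3 S244
G01 X108.593 Y171.067 F4010
G01 X108.593 Y102.316
G01 X7.418 Y102.316
G01 X7.418 Y171.067
M5

1 u = 1 mm; y_m = 215.271 − y.

[1] `<polyline>` line segment, #ff0000→engrave S244 F4010: (235.843,68.943) → (185.332,176.954)

[2] `<path>` rectangle, #ff0000→engrave S244 F4010: (94.234,139.782) → (183.503,139.782) → (183.503,75.629) → (94.234,75.629) → (94.234,139.782) (closed)

[3] `<polygon>` rectangle, #ff0000→engrave S244 F4010: (59.568,139.197) → (151.052,139.197) → (151.052,79.418) → (59.568,79.418) → (59.568,139.197) (closed)

[4] `<path>` open polyline, #0000ff→score S415 F1563: (247.302,58.783) → (238.374,203.848) → (192.514,103.043) → (57.228,118.393) → (166.529,56.945) → (31.027,9.370)

[5] `<path>` rectangle, #ff0000→engrave S244 F4010: (7.418,171.067) → (108.593,171.067) → (108.593,102.316) → (7.418,102.316) → (7.418,171.067) (closed)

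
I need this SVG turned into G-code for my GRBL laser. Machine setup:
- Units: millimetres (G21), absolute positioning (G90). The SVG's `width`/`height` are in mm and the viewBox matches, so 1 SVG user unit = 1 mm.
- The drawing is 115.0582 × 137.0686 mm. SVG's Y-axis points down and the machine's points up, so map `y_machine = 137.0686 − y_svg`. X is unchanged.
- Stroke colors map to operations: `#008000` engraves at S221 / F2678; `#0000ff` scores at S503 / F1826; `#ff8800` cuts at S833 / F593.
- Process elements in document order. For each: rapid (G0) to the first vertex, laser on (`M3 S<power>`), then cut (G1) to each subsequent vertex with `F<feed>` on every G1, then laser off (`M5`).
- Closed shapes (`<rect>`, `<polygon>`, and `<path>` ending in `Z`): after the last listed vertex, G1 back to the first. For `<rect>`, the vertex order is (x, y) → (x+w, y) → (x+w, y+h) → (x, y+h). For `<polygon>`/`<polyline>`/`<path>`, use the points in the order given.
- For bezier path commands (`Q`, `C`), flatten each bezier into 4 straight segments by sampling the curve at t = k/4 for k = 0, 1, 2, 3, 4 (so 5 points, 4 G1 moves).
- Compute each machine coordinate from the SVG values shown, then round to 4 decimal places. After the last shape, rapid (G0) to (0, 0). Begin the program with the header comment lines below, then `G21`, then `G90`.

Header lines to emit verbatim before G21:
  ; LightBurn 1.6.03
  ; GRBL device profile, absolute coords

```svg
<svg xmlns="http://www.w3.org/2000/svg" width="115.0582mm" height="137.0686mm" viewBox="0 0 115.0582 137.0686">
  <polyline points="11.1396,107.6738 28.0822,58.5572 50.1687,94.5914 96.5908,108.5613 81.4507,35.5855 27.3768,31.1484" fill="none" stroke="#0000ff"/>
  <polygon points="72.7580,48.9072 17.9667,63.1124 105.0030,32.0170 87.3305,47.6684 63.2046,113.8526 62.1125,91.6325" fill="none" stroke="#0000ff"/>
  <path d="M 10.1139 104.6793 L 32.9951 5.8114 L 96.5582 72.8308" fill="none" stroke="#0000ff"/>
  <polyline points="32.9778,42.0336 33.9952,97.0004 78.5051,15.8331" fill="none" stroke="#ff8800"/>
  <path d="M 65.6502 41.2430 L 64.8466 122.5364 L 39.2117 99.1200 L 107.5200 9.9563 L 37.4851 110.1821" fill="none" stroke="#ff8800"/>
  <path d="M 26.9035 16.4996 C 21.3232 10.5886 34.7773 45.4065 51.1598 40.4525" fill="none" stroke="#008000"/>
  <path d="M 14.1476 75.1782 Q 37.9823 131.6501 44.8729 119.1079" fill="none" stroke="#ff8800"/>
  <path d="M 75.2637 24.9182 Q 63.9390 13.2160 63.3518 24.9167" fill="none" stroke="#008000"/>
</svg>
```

; LightBurn 1.6.03
; GRBL device profile, absolute coords
G21
G90
G0 X11.1396 Y29.3948
M3 S503
G1 X28.0822 Y78.5114 F1826
G1 X50.1687 Y42.4772 F1826
G1 X96.5908 Y28.5073 F1826
G1 X81.4507 Y101.4831 F1826
G1 X27.3768 Y105.9202 F1826
M5
G0 X72.7580 Y88.1614
M3 S503
G1 X17.9667 Y73.9562 F1826
G1 X105.0030 Y105.0516 F1826
G1 X87.3305 Y89.4002 F1826
G1 X63.2046 Y23.2160 F1826
G1 X62.1125 Y45.4361 F1826
G1 X72.7580 Y88.1614 F1826
M5
G0 X10.1139 Y32.3893
M3 S503
G1 X32.9951 Y131.2572 F1826
G1 X96.5582 Y64.2378 F1826
M5
G0 X32.9778 Y95.0350
M3 S833
G1 X33.9952 Y40.0682 F593
G1 X78.5051 Y121.2355 F593
M5
G0 X65.6502 Y95.8256
M3 S833
G1 X64.8466 Y14.5322 F593
G1 X39.2117 Y37.9486 F593
G1 X107.5200 Y127.1123 F593
G1 X37.4851 Y26.8865 F593
M5
G0 X26.9035 Y120.5690
M3 S221
G1 X26.0356 Y118.6234 F2678
G1 X30.7956 Y108.9514 F2678
G1 X39.6737 Y99.1000 F2678
G1 X51.1598 Y96.6161 F2678
M5
G0 X14.1476 Y61.8904
M3 S833
G1 X25.0059 Y37.9678 F593
G1 X33.7463 Y22.6720 F593
G1 X40.3686 Y16.0030 F593
G1 X44.8729 Y17.9607 F593
M5
G0 X75.2637 Y112.1504
M3 S221
G1 X70.2724 Y116.5388 F2678
G1 X66.6234 Y118.0019 F2678
G1 X64.3165 Y116.5396 F2678
G1 X63.3518 Y112.1519 F2678
M5
G0 X0.0000 Y0.0000

Since the viewBox matches the mm dimensions, user units are millimetres directly. The only transform is the Y-flip y_m = 137.0686 − y_svg.

Shape 1 is a open polyline drawn with `<polyline>`. Its stroke #0000ff means score at S503, F1826. After flipping Y the toolpath is (11.1396,29.3948) → (28.0822,78.5114) → (50.1687,42.4772) → (96.5908,28.5073) → (81.4507,101.4831) → (27.3768,105.9202).

Shape 2 is a closed polygon drawn with `<polygon>`. Its stroke #0000ff means score at S503, F1826. After flipping Y the toolpath is (72.7580,88.1614) → (17.9667,73.9562) → (105.0030,105.0516) → (87.3305,89.4002) → (63.2046,23.2160) → (62.1125,45.4361) → (72.7580,88.1614), returning to the start.

Shape 3 is a open polyline drawn with `<path>`. Its stroke #0000ff means score at S503, F1826. After flipping Y the toolpath is (10.1139,32.3893) → (32.9951,131.2572) → (96.5582,64.2378).

Shape 4 is a open polyline drawn with `<polyline>`. Its stroke #ff8800 means cut at S833, F593. After flipping Y the toolpath is (32.9778,95.0350) → (33.9952,40.0682) → (78.5051,121.2355).

Shape 5 is a open polyline drawn with `<path>`. Its stroke #ff8800 means cut at S833, F593. After flipping Y the toolpath is (65.6502,95.8256) → (64.8466,14.5322) → (39.2117,37.9486) → (107.5200,127.1123) → (37.4851,26.8865).

Shape 6 is a cubic bezier drawn with `<path>`. Its stroke #008000 means engrave at S221, F2678. After flipping Y the toolpath is (26.9035,120.5690) → (26.0356,118.6234) → (30.7956,108.9514) → (39.6737,99.1000) → (51.1598,96.6161).

Shape 7 is a quadratic bezier drawn with `<path>`. Its stroke #ff8800 means cut at S833, F593. After flipping Y the toolpath is (14.1476,61.8904) → (25.0059,37.9678) → (33.7463,22.6720) → (40.3686,16.0030) → (44.8729,17.9607).

Shape 8 is a quadratic bezier drawn with `<path>`. Its stroke #008000 means engrave at S221, F2678. After flipping Y the toolpath is (75.2637,112.1504) → (70.2724,116.5388) → (66.6234,118.0019) → (64.3165,116.5396) → (63.3518,112.1519).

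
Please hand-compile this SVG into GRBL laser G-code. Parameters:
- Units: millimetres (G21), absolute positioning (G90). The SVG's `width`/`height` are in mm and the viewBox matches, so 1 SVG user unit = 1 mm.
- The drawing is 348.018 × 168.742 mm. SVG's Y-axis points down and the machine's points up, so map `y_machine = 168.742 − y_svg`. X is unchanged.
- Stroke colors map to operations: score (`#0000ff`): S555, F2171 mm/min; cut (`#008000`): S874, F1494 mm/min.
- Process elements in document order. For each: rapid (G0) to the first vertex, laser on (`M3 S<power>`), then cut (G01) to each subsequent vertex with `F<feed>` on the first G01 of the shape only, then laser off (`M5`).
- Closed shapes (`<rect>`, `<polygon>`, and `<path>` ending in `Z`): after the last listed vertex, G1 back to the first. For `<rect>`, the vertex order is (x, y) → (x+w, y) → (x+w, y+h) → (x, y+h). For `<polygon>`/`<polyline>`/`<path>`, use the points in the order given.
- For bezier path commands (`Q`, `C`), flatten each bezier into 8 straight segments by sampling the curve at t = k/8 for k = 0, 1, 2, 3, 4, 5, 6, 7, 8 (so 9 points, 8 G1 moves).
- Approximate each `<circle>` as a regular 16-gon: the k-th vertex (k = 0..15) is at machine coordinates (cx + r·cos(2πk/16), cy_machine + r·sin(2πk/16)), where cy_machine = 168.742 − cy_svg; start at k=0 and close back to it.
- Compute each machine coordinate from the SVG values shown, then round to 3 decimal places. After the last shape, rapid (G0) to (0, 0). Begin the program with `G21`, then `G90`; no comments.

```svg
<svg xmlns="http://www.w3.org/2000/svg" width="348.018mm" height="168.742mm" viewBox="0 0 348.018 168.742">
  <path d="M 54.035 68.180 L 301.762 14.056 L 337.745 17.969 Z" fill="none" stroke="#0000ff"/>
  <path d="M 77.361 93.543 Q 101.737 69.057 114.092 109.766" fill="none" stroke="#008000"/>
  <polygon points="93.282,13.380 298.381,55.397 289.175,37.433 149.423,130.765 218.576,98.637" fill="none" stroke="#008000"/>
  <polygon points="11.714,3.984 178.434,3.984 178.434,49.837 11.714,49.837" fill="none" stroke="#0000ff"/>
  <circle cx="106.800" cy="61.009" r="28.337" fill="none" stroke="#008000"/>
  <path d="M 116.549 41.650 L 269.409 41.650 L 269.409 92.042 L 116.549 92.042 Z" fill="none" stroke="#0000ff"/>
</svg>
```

G21
G90
G0 X54.035 Y100.562
M3 S555
G01 X301.762 Y154.686 F2171
G01 X337.745 Y150.773
G01 X54.035 Y100.562
M5
G0 X77.361 Y75.199
M3 S874
G01 X83.267 Y80.302 F1494
G01 X88.798 Y83.367
G01 X93.953 Y84.395
G01 X98.732 Y83.386
G01 X103.135 Y80.340
G01 X107.163 Y75.256
G01 X110.815 Y68.135
G01 X114.092 Y58.976
M5
G0 X93.282 Y155.362
M3 S874
G01 X298.381 Y113.345 F1494
G01 X289.175 Y131.309
G01 X149.423 Y37.977
G01 X218.576 Y70.105
G01 X93.282 Y155.362
M5
G0 X11.714 Y164.758
M3 S555
G01 X178.434 Y164.758 F2171
G01 X178.434 Y118.905
G01 X11.714 Y118.905
G01 X11.714 Y164.758
M5
G0 X135.137 Y107.733
M3 S874
G01 X132.980 Y118.577 F1494
G01 X126.837 Y127.770
G01 X117.644 Y133.913
G01 X106.800 Y136.070
G01 X95.956 Y133.913
G01 X86.763 Y127.770
G01 X80.620 Y118.577
G01 X78.463 Y107.733
G01 X80.620 Y96.889
G01 X86.763 Y87.696
G01 X95.956 Y81.553
G01 X106.800 Y79.396
G01 X117.644 Y81.553
G01 X126.837 Y87.696
G01 X132.980 Y96.889
G01 X135.137 Y107.733
M5
G0 X116.549 Y127.092
M3 S555
G01 X269.409 Y127.092 F2171
G01 X269.409 Y76.700
G01 X116.549 Y76.700
G01 X116.549 Y127.092
M5
G0 X0.000 Y0.000

Since the viewBox matches the mm dimensions, user units are millimetres directly. The only transform is the Y-flip y_m = 168.742 − y_svg.

Shape 1 is a closed polygon drawn with `<path>`. Its stroke #0000ff means score at S555, F2171. After flipping Y the toolpath is (54.035,100.562) → (301.762,154.686) → (337.745,150.773) → (54.035,100.562), returning to the start.

Shape 2 is a quadratic bezier drawn with `<path>`. Its stroke #008000 means cut at S874, F1494. After flipping Y the toolpath is (77.361,75.199) → (83.267,80.302) → (88.798,83.367) → (93.953,84.395) → (98.732,83.386) → (103.135,80.340) → (107.163,75.256) → (110.815,68.135) → (114.092,58.976).

Shape 3 is a closed polygon drawn with `<polygon>`. Its stroke #008000 means cut at S874, F1494. After flipping Y the toolpath is (93.282,155.362) → (298.381,113.345) → (289.175,131.309) → (149.423,37.977) → (218.576,70.105) → (93.282,155.362), returning to the start.

Shape 4 is a rectangle drawn with `<polygon>`. Its stroke #0000ff means score at S555, F2171. After flipping Y the toolpath is (11.714,164.758) → (178.434,164.758) → (178.434,118.905) → (11.714,118.905) → (11.714,164.758), returning to the start.

Shape 5 is a circle drawn with `<circle>`. Its stroke #008000 means cut at S874, F1494. After flipping Y the toolpath is (135.137,107.733) → (132.980,118.577) → (126.837,127.770) → (117.644,133.913) → (106.800,136.070) → (95.956,133.913) → (86.763,127.770) → (80.620,118.577) → (78.463,107.733) → (80.620,96.889) → (86.763,87.696) → (95.956,81.553) → (106.800,79.396) → (117.644,81.553) → (126.837,87.696) → (132.980,96.889) → (135.137,107.733), returning to the start.

Shape 6 is a rectangle drawn with `<path>`. Its stroke #0000ff means score at S555, F2171. After flipping Y the toolpath is (116.549,127.092) → (269.409,127.092) → (269.409,76.700) → (116.549,76.700) → (116.549,127.092), returning to the start.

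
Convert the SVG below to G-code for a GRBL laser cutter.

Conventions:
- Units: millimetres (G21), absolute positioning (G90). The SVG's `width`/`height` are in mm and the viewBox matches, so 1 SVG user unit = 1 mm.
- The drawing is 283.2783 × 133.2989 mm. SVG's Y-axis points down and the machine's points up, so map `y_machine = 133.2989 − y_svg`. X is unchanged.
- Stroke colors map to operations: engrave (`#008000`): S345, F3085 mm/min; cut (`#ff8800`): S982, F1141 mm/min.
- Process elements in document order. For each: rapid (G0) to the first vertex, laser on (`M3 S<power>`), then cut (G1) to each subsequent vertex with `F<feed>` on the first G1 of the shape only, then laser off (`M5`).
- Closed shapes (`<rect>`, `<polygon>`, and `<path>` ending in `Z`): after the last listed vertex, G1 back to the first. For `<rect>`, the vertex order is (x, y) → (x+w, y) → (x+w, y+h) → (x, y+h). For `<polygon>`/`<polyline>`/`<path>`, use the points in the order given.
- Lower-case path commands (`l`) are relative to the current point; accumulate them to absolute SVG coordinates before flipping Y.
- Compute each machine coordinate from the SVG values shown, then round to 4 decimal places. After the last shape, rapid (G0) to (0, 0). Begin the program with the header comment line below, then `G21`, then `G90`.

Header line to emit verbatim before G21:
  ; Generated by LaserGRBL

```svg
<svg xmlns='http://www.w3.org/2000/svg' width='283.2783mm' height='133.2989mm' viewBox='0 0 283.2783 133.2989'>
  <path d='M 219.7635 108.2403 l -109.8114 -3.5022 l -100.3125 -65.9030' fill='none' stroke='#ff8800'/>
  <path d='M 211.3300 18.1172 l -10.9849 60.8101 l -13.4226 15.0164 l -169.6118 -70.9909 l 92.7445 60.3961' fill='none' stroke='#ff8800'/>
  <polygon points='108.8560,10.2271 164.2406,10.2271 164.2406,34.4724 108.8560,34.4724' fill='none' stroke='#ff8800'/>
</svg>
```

viewBox `0 0 283.2783 133.2989` with mm width/height → 1 unit = 1 mm. Flip: y_m = 133.2989 − y_svg.

**Shape 1** — `<path>` open polyline, stroke `#ff8800` → cut (S982, F1141). Machine vertices: (219.7635,25.0586) → (109.9521,28.5608) → (9.6396,94.4638). Open path.

**Shape 2** — `<path>` open polyline, stroke `#ff8800` → cut (S982, F1141). Machine vertices: (211.3300,115.1817) → (200.3451,54.3716) → (186.9225,39.3552) → (17.3107,110.3461) → (110.0552,49.9500). Open path.

**Shape 3** — `<polygon>` rectangle, stroke `#ff8800` → cut (S982, F1141). Machine vertices: (108.8560,123.0718) → (164.2406,123.0718) → (164.2406,98.8265) → (108.8560,98.8265) → (108.8560,123.0718). Closed: final G1 returns to the first vertex.

; Generated by LaserGRBL
G21
G90
G0 X219.7635 Y25.0586
M3 S982
G1 X109.9521 Y28.5608 F1141
G1 X9.6396 Y94.4638
M5
G0 X211.3300 Y115.1817
M3 S982
G1 X200.3451 Y54.3716 F1141
G1 X186.9225 Y39.3552
G1 X17.3107 Y110.3461
G1 X110.0552 Y49.9500
M5
G0 X108.8560 Y123.0718
M3 S982
G1 X164.2406 Y123.0718 F1141
G1 X164.2406 Y98.8265
G1 X108.8560 Y98.8265
G1 X108.8560 Y123.0718
M5
G0 X0.0000 Y0.0000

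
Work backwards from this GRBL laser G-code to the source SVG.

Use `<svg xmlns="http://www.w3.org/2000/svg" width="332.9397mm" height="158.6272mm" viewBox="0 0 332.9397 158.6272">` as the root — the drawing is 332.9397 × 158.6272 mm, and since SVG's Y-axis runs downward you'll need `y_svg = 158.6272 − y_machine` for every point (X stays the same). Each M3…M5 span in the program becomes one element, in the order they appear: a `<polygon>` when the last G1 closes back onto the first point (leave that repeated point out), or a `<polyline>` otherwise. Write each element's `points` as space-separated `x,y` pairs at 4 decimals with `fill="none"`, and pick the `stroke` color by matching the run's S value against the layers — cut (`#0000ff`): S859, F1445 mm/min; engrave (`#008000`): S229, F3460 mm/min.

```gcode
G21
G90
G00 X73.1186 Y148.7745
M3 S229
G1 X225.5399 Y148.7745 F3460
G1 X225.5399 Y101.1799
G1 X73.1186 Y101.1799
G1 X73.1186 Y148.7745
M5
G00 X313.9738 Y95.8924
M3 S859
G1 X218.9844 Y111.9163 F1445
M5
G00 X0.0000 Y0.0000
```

<svg xmlns="http://www.w3.org/2000/svg" width="332.9397mm" height="158.6272mm" viewBox="0 0 332.9397 158.6272">
  <polygon points="73.1186,9.8527 225.5399,9.8527 225.5399,57.4473 73.1186,57.4473" fill="none" stroke="#008000"/>
  <polyline points="313.9738,62.7348 218.9844,46.7109" fill="none" stroke="#0000ff"/>
</svg>

Machine Y-up, SVG Y-down with viewBox height 158.6272, so y_svg = 158.6272 − y_machine; X carries over.

Run 1: power S229 maps to stroke `#008000` (engrave). The run returns to its start, so emit a `<polygon>` with points (Y-flipped): 73.1186,9.8527 225.5399,9.8527 225.5399,57.4473 73.1186,57.4473.

Run 2: the run's S859 means `#0000ff` (cut). The run is open, so emit a `<polyline>` with points (Y-flipped): 313.9738,62.7348 218.9844,46.7109.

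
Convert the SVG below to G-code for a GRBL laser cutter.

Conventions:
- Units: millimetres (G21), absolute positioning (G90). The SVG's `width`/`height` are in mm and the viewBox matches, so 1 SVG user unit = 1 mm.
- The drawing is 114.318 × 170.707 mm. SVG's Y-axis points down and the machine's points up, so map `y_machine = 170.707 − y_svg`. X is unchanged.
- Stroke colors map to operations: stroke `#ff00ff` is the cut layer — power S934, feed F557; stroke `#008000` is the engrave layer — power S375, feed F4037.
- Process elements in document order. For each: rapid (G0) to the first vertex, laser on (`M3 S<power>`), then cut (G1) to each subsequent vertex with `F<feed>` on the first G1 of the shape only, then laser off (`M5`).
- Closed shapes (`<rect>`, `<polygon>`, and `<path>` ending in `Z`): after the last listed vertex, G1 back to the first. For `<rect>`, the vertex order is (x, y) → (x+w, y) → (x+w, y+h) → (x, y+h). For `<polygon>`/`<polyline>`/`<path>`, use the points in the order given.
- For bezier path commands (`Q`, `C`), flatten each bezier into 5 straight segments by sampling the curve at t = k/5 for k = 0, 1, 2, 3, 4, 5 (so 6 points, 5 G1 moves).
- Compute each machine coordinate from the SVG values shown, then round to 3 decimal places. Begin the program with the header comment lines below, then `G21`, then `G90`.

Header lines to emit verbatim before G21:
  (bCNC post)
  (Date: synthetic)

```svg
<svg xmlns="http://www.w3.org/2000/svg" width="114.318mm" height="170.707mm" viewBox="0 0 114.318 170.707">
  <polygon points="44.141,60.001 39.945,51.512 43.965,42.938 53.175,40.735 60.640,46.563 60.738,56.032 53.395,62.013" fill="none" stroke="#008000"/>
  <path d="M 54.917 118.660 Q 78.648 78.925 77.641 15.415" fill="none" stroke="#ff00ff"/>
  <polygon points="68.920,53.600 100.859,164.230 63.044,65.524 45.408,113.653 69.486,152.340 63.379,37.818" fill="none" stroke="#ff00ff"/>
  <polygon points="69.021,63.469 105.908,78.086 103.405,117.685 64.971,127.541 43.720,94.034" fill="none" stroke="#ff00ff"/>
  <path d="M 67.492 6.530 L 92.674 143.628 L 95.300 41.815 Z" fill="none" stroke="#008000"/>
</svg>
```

Since the viewBox matches the mm dimensions, user units are millimetres directly. The only transform is the Y-flip y_m = 170.707 − y_svg.

Shape 1 is a regular polygon drawn with `<polygon>`. Its stroke #008000 means engrave at S375, F4037. After flipping Y the toolpath is (44.141,110.706) → (39.945,119.195) → (43.965,127.769) → (53.175,129.972) → (60.640,124.144) → (60.738,114.675) → (53.395,108.694) → (44.141,110.706), returning to the start.

Shape 2 is a quadratic bezier drawn with `<path>`. Its stroke #ff00ff means cut at S934, F557. After flipping Y the toolpath is (54.917,52.047) → (63.420,68.892) → (69.944,87.639) → (74.489,108.288) → (77.054,130.839) → (77.641,155.292).

Shape 3 is a closed polygon drawn with `<polygon>`. Its stroke #ff00ff means cut at S934, F557. After flipping Y the toolpath is (68.920,117.107) → (100.859,6.477) → (63.044,105.183) → (45.408,57.054) → (69.486,18.367) → (63.379,132.889) → (68.920,117.107), returning to the start.

Shape 4 is a regular polygon drawn with `<polygon>`. Its stroke #ff00ff means cut at S934, F557. After flipping Y the toolpath is (69.021,107.238) → (105.908,92.621) → (103.405,53.022) → (64.971,43.166) → (43.720,76.673) → (69.021,107.238), returning to the start.

Shape 5 is a closed polygon drawn with `<path>`. Its stroke #008000 means engrave at S375, F4037. After flipping Y the toolpath is (67.492,164.177) → (92.674,27.079) → (95.300,128.892) → (67.492,164.177), returning to the start.

(bCNC post)
(Date: synthetic)
G21
G90
G0 X44.141 Y110.706
M3 S375
G1 X39.945 Y119.195 F4037
G1 X43.965 Y127.769
G1 X53.175 Y129.972
G1 X60.640 Y124.144
G1 X60.738 Y114.675
G1 X53.395 Y108.694
G1 X44.141 Y110.706
M5
G0 X54.917 Y52.047
M3 S934
G1 X63.420 Y68.892 F557
G1 X69.944 Y87.639
G1 X74.489 Y108.288
G1 X77.054 Y130.839
G1 X77.641 Y155.292
M5
G0 X68.920 Y117.107
M3 S934
G1 X100.859 Y6.477 F557
G1 X63.044 Y105.183
G1 X45.408 Y57.054
G1 X69.486 Y18.367
G1 X63.379 Y132.889
G1 X68.920 Y117.107
M5
G0 X69.021 Y107.238
M3 S934
G1 X105.908 Y92.621 F557
G1 X103.405 Y53.022
G1 X64.971 Y43.166
G1 X43.720 Y76.673
G1 X69.021 Y107.238
M5
G0 X67.492 Y164.177
M3 S375
G1 X92.674 Y27.079 F4037
G1 X95.300 Y128.892
G1 X67.492 Y164.177
M5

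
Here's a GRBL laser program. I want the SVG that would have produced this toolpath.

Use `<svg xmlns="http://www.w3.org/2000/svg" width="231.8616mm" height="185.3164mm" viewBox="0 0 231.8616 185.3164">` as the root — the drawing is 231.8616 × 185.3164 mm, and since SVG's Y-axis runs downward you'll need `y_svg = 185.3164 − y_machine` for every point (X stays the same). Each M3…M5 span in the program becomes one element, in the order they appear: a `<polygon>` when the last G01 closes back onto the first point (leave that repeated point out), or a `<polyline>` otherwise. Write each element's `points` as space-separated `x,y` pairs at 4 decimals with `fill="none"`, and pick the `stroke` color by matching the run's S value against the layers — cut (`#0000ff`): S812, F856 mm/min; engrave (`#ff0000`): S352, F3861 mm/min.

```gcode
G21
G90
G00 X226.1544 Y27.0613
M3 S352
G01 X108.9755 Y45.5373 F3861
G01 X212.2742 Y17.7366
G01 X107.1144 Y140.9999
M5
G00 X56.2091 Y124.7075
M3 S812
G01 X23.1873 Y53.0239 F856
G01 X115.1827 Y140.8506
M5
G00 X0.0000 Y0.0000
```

<svg xmlns="http://www.w3.org/2000/svg" width="231.8616mm" height="185.3164mm" viewBox="0 0 231.8616 185.3164">
  <polyline points="226.1544,158.2551 108.9755,139.7791 212.2742,167.5798 107.1144,44.3165" fill="none" stroke="#ff0000"/>
  <polyline points="56.2091,60.6089 23.1873,132.2925 115.1827,44.4658" fill="none" stroke="#0000ff"/>
</svg>

Machine Y-up, SVG Y-down with viewBox height 185.3164, so y_svg = 185.3164 − y_machine; X carries over.

Run 1: power S352 maps to stroke `#ff0000` (engrave). The run is open, so emit a `<polyline>` with points (Y-flipped): 226.1544,158.2551 108.9755,139.7791 212.2742,167.5798 107.1144,44.3165.

Run 2: S812 ⇒ cut layer `#0000ff`. The run is open, so emit a `<polyline>` with points (Y-flipped): 56.2091,60.6089 23.1873,132.2925 115.1827,44.4658.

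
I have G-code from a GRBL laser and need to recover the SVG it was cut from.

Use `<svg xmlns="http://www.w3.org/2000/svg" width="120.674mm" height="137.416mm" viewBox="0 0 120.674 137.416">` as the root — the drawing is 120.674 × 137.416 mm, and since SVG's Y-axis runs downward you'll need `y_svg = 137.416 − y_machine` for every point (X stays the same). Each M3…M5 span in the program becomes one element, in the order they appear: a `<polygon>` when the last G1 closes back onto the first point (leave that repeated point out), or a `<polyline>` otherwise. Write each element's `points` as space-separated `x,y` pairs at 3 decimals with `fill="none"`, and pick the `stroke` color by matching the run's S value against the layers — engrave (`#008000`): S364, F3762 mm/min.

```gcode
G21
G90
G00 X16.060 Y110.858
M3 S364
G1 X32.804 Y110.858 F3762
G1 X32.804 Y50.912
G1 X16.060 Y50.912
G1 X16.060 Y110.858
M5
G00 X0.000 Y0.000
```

y_svg = 137.416 − y_m. Every run uses S364, so all elements get stroke `#008000` (engrave).

[1] closed run; points: 16.060,26.558 32.804,26.558 32.804,86.504 16.060,86.504

<svg xmlns="http://www.w3.org/2000/svg" width="120.674mm" height="137.416mm" viewBox="0 0 120.674 137.416">
  <polygon points="16.060,26.558 32.804,26.558 32.804,86.504 16.060,86.504" fill="none" stroke="#008000"/>
</svg>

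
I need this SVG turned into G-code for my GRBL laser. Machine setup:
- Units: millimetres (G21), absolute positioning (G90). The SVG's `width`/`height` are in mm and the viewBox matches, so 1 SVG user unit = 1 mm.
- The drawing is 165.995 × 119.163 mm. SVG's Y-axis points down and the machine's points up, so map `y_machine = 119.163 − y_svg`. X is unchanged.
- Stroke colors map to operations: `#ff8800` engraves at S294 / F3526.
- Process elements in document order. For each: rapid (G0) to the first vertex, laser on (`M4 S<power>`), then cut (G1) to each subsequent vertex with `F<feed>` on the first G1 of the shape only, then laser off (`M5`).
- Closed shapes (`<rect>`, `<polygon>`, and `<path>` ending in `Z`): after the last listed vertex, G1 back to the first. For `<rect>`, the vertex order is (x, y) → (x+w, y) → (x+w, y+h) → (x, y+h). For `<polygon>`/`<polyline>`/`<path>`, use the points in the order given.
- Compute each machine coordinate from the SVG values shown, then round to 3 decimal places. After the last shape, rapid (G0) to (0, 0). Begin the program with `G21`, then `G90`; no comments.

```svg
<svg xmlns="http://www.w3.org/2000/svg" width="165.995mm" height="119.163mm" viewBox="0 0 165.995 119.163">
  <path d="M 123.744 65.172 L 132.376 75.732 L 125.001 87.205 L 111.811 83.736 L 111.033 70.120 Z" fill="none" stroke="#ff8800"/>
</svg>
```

G21
G90
G0 X123.744 Y53.991
M4 S294
G1 X132.376 Y43.431 F3526
G1 X125.001 Y31.958
G1 X111.811 Y35.427
G1 X111.033 Y49.043
G1 X123.744 Y53.991
M5
G0 X0.000 Y0.000

viewBox `0 0 165.995 119.163` with mm width/height → 1 unit = 1 mm. Flip: y_m = 119.163 − y_svg.

**Shape 1** — `<path>` regular polygon, stroke `#ff8800` → engrave (S294, F3526). Machine vertices: (123.744,53.991) → (132.376,43.431) → (125.001,31.958) → (111.811,35.427) → (111.033,49.043) → (123.744,53.991). Closed: final G1 returns to the first vertex.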